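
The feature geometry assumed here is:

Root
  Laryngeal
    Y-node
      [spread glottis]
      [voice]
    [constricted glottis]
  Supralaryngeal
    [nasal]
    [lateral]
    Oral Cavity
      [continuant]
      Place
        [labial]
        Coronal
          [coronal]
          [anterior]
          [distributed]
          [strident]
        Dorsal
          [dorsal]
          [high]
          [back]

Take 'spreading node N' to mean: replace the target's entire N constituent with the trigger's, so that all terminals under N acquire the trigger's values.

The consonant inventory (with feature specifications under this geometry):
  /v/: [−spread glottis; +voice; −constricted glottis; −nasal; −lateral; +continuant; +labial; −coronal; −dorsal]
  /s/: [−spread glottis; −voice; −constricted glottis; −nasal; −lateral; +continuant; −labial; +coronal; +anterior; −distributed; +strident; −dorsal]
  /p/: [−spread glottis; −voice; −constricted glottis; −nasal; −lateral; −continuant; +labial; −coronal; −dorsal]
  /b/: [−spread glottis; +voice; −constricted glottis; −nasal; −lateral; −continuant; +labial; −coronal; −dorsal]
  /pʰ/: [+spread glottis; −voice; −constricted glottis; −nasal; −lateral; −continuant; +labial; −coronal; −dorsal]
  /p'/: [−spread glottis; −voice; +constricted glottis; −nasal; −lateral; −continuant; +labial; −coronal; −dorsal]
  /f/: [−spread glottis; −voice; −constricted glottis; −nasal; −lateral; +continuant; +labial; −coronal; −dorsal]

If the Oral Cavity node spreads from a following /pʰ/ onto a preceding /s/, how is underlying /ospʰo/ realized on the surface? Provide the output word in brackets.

Terminals under Oral Cavity in this geometry: [continuant], [labial], [coronal], [anterior], [distributed], [strident], [dorsal], [high], [back].
After delinking /s/'s Oral Cavity and linking /pʰ/'s, the affected terminals become [−continuant], [+labial], [−coronal], [−dorsal]; [spread glottis], [voice], [constricted glottis], … (outside Oral Cavity) are retained from /s/.
Among the inventory, only /p/ has exactly this specification, giving the surface form [oppʰo].

[oppʰo]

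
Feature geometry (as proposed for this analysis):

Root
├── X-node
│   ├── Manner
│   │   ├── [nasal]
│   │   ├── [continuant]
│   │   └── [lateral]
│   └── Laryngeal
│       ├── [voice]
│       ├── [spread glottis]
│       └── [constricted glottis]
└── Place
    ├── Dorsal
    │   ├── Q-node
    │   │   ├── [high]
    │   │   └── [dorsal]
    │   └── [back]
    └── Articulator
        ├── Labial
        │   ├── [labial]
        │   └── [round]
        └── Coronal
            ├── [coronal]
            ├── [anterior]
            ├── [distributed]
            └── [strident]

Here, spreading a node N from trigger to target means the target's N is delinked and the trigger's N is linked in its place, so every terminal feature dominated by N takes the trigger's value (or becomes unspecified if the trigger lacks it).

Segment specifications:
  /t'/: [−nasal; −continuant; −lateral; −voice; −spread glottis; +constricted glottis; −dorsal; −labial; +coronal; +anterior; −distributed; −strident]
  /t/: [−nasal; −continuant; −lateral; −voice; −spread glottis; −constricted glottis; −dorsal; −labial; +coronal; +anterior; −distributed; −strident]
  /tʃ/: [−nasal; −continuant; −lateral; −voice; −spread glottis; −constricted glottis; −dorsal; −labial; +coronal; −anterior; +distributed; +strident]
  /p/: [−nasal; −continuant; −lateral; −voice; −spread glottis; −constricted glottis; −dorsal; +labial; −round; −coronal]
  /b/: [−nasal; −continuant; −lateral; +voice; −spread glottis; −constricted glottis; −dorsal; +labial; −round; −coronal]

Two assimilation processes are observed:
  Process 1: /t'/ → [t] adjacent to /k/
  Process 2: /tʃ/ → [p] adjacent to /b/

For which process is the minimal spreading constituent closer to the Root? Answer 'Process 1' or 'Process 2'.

Process 1 alters [constricted glottis]; the lowest dominating node is [constricted glottis] (depth 3 from Root).
Process 2: the features that change are [labial], [round], [coronal], [anterior], [distributed], [strident]; the minimal node is Articulator (depth 2).
Articulator (depth 2) sits above [constricted glottis] (depth 3), making Process 2 the one with the higher spreading node.

Process 2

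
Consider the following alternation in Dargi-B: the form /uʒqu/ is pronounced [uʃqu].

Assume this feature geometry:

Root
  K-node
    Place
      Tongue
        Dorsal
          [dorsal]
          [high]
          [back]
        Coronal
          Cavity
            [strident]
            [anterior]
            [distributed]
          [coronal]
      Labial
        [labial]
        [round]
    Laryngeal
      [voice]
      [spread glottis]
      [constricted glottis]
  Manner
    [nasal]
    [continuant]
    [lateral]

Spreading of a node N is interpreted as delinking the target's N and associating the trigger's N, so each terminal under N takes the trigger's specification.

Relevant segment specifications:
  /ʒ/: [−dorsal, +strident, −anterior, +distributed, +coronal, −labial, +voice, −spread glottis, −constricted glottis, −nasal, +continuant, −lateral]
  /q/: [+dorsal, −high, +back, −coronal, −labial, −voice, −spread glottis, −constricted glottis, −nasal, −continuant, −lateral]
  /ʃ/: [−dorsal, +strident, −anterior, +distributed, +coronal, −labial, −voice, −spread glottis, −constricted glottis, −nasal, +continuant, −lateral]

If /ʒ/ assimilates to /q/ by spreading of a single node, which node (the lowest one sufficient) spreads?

[voice]

Feature comparison: [voice] differs between /ʒ/ and [ʃ]; the remaining terminals match.
With a single altered terminal, the smallest constituent that could spread is that terminal — [voice].
Features on which the two segments disagree outside [voice], such as [dorsal], [coronal], are unchanged — nothing dominating them spread, and [voice] is the minimal sufficient constituent.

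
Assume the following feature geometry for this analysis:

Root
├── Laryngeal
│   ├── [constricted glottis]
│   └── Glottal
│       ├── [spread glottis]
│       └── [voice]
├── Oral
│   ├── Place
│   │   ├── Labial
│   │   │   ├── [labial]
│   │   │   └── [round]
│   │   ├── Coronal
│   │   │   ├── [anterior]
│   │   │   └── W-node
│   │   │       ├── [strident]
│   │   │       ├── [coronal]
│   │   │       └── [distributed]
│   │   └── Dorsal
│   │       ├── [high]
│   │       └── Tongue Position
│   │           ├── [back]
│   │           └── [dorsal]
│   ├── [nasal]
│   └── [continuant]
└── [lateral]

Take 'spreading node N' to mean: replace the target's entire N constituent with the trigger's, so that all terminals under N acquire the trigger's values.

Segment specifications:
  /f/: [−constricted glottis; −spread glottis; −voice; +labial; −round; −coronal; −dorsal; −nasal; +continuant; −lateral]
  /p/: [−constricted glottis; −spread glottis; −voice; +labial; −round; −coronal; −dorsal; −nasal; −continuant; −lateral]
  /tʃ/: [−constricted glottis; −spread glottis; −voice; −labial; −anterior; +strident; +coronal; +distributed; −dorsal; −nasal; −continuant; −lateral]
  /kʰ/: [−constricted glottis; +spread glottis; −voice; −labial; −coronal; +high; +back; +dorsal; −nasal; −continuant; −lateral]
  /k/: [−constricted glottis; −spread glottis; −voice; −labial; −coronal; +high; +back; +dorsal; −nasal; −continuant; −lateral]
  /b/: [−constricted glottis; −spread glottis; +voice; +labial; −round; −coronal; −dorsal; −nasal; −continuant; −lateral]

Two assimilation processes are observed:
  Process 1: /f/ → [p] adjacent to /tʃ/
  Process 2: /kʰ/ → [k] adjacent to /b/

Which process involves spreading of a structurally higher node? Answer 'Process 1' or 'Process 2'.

Process 1: the feature that changes is [continuant]; the minimal node is [continuant] (depth 2).
Process 2 alters [spread glottis]; the lowest dominating node is [spread glottis] (depth 3 from Root).
[continuant] (depth 2) sits above [spread glottis] (depth 3), making Process 1 the one with the higher spreading node.

Process 1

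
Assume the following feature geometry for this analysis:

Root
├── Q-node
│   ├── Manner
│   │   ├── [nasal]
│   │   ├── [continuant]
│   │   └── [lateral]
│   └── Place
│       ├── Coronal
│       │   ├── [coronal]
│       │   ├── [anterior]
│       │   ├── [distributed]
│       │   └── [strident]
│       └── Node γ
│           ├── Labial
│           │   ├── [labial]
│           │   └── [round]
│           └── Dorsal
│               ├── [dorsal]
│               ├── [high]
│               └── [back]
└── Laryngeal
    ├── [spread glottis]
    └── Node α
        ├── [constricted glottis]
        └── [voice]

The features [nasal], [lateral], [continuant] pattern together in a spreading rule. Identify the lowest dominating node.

[nasal]: Root > Q-node > Manner > [nasal].
[lateral]: Root > Q-node > Manner > [lateral].
[continuant]: Root > Q-node > Manner > [continuant].
The lowest node appearing on every path is Manner; each proper daughter of Manner fails to dominate at least one of the listed features.

Manner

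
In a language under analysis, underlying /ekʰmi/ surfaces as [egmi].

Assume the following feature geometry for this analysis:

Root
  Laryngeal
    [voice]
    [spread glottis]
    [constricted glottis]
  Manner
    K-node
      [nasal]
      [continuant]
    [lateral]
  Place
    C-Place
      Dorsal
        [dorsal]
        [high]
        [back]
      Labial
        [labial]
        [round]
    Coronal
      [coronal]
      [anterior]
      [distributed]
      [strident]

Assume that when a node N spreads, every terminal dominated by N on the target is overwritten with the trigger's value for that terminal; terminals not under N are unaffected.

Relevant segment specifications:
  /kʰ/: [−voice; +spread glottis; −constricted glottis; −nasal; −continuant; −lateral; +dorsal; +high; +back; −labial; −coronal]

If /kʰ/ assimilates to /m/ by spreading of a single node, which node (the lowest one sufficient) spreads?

/kʰ/ and [g] differ in [voice], [spread glottis]; every other specified feature is identical.
These terminals are all dominated by Laryngeal, and no proper subconstituent of Laryngeal covers them all; Laryngeal is their lowest common ancestor.
Delinking /kʰ/'s Laryngeal and associating /m/'s Laryngeal gives precisely the feature bundle of [g].
Since [nasal], [labial] are preserved even though /m/ disagrees there, no node above Laryngeal spread.

Laryngeal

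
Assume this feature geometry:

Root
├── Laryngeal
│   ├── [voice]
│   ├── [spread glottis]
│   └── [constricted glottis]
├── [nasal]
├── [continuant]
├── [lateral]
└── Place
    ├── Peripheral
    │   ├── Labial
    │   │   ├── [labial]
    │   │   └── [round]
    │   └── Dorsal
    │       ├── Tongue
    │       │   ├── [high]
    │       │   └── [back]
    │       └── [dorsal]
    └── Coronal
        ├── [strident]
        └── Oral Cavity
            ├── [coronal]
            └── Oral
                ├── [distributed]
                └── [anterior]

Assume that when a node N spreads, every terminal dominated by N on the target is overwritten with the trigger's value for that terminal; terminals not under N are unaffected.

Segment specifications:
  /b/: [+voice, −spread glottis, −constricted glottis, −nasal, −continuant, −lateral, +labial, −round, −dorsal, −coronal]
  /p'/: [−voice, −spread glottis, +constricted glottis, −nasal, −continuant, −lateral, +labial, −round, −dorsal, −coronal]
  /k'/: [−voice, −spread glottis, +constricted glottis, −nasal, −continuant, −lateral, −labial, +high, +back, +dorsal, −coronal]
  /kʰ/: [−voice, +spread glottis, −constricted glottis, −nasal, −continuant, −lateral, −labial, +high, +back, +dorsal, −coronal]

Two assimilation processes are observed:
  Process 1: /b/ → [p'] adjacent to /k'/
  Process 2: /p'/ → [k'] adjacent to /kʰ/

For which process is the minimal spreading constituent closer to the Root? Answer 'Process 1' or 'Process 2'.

Process 1

Process 1: the features that change are [voice], [constricted glottis]; the minimal node is Laryngeal (depth 1).
In Process 2, [labial], [round], [dorsal], [high], [back] change, so the minimal spreading node is Peripheral at depth 2.
Laryngeal (depth 1) sits above Peripheral (depth 2), making Process 1 the one with the higher spreading node.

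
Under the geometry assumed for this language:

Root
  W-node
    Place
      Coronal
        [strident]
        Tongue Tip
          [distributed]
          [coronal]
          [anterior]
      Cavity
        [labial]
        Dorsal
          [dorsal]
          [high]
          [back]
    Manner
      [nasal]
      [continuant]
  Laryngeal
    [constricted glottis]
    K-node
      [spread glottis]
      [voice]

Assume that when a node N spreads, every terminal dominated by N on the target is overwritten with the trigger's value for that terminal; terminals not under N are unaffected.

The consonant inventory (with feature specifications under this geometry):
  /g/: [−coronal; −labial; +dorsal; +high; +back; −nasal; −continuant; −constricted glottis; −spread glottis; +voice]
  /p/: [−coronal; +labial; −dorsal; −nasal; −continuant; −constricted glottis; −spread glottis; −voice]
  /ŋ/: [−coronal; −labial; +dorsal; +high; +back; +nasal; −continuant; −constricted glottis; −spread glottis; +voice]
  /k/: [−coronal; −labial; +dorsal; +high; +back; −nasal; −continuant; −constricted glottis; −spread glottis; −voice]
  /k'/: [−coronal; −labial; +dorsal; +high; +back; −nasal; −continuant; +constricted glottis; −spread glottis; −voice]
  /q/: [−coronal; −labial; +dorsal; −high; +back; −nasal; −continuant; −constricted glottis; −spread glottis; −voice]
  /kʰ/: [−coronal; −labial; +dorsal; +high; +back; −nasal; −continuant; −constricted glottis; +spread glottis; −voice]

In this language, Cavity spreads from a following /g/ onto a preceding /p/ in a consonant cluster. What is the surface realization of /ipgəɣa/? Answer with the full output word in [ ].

The Cavity node dominates the terminals [labial], [dorsal], [high], [back].
After delinking /p/'s Cavity and linking /g/'s, the affected terminals become [−labial], [+dorsal], [+high], [+back]; [coronal], [nasal], [continuant], … (outside Cavity) are retained from /p/.
Among the inventory, only /k/ has exactly this specification, giving the surface form [ikgəɣa].

[ikgəɣa]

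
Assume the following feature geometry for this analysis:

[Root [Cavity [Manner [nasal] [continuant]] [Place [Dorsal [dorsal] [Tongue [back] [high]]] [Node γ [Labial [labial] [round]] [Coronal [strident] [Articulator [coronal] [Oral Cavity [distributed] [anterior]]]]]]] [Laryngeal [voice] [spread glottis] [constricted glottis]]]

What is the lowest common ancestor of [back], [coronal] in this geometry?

Place

[back] is immediately dominated by Tongue.
[coronal] is immediately dominated by Articulator.
These paths first converge at Place; no daughter of Place dominates all 2 features, so Place is the minimal constituent.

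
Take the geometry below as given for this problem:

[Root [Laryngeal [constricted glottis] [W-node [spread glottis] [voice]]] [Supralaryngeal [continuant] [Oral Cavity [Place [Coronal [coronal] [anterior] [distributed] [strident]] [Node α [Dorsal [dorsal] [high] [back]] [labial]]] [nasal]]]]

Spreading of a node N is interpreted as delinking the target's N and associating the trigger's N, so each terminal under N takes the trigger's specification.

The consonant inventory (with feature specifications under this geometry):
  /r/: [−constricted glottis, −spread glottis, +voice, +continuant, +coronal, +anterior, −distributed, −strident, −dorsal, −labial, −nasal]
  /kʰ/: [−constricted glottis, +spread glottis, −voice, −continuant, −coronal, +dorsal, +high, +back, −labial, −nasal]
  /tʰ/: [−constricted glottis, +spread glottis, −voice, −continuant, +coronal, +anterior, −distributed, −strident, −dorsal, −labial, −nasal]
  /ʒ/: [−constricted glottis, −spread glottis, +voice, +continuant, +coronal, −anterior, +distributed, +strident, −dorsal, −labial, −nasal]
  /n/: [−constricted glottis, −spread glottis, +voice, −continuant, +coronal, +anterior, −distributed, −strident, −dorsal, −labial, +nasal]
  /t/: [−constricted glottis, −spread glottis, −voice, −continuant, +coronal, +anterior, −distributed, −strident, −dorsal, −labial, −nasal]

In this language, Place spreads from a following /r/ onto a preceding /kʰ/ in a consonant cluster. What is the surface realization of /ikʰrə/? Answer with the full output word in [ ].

Place immediately or transitively dominates [coronal], [anterior], [distributed], [strident], [dorsal], [high], [back], [labial].
After delinking /kʰ/'s Place and linking /r/'s, the affected terminals become [+coronal], [+anterior], [−distributed], [−strident], [−dorsal], [−labial]; [constricted glottis], [spread glottis], [voice], … (outside Place) are retained from /kʰ/.
Among the inventory, only /tʰ/ has exactly this specification, giving the surface form [itʰrə].

[itʰrə]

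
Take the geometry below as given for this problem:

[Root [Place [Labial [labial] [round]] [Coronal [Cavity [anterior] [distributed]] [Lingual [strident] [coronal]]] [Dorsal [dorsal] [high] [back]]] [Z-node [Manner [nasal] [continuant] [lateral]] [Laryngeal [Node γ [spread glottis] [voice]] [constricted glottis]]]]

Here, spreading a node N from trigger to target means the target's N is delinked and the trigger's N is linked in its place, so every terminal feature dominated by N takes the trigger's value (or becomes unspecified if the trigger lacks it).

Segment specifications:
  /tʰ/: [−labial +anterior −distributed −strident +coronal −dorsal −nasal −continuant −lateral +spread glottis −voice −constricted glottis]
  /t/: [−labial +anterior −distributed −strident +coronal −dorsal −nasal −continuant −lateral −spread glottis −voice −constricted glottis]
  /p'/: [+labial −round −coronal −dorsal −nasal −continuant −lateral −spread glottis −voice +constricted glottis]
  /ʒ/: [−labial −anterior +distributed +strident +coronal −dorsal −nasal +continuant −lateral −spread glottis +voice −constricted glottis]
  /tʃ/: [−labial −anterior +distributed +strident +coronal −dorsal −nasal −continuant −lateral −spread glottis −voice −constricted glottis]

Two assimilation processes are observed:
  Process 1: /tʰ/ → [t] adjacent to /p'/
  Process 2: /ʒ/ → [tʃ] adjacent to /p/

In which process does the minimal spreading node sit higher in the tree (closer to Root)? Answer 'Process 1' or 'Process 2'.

Process 2

In Process 1, [spread glottis] changes, so the minimal spreading node is [spread glottis] at depth 4.
In Process 2, [voice], [continuant] change, so the minimal spreading node is Z-node at depth 1.
Depth 1 < depth 4; Process 2 involves the structurally higher constituent Z-node.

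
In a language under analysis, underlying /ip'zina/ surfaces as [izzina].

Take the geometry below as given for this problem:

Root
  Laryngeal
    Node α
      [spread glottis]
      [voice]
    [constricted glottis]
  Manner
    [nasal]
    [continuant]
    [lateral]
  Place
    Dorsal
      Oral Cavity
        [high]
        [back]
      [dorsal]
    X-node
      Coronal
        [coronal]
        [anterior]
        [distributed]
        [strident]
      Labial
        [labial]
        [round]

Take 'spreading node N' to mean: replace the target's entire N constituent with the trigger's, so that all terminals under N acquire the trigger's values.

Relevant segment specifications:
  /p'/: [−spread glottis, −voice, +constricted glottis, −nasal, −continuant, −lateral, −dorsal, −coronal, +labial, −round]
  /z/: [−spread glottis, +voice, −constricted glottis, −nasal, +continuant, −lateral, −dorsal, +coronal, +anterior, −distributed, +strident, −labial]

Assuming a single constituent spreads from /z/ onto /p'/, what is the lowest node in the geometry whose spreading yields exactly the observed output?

Root

/p'/ and [z] differ in [voice], [constricted glottis], [continuant], [labial], [round], [coronal], [anterior], [distributed], [strident]; every other specified feature is identical.
The smallest constituent containing every changed terminal is Root — each of its daughters lacks at least one of the affected features.
Spreading Root from /z/ overwrites each of those terminals with /z/'s values, yielding exactly [z].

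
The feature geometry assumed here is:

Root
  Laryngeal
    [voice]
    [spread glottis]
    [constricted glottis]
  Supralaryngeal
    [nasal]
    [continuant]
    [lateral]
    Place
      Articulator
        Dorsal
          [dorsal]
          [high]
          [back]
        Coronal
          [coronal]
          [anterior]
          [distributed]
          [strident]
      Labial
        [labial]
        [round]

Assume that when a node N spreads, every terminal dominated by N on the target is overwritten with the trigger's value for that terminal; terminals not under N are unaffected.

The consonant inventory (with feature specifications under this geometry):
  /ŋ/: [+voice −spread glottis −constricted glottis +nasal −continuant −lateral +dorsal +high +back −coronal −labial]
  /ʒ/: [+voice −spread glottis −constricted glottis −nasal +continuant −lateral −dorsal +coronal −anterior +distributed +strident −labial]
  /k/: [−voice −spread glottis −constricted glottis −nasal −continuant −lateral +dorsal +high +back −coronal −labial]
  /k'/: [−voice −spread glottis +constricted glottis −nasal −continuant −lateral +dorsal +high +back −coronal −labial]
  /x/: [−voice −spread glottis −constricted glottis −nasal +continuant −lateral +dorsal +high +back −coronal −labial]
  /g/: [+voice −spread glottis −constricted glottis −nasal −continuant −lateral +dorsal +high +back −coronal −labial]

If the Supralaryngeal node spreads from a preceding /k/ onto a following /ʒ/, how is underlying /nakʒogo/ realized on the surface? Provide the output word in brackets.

The Supralaryngeal node dominates the terminals [nasal], [continuant], [lateral], [dorsal], [high], [back], [coronal], [anterior], [distributed], [strident], [labial], [round].
After delinking /ʒ/'s Supralaryngeal and linking /k/'s, the affected terminals become [−nasal], [−continuant], [−lateral], [+dorsal], [+high], [+back], [−coronal], [−labial]; [voice], [spread glottis], [constricted glottis] (outside Supralaryngeal) are retained from /ʒ/.
The resulting bundle matches /g/ in the inventory; substituting it for /ʒ/ gives [nakgogo].

[nakgogo]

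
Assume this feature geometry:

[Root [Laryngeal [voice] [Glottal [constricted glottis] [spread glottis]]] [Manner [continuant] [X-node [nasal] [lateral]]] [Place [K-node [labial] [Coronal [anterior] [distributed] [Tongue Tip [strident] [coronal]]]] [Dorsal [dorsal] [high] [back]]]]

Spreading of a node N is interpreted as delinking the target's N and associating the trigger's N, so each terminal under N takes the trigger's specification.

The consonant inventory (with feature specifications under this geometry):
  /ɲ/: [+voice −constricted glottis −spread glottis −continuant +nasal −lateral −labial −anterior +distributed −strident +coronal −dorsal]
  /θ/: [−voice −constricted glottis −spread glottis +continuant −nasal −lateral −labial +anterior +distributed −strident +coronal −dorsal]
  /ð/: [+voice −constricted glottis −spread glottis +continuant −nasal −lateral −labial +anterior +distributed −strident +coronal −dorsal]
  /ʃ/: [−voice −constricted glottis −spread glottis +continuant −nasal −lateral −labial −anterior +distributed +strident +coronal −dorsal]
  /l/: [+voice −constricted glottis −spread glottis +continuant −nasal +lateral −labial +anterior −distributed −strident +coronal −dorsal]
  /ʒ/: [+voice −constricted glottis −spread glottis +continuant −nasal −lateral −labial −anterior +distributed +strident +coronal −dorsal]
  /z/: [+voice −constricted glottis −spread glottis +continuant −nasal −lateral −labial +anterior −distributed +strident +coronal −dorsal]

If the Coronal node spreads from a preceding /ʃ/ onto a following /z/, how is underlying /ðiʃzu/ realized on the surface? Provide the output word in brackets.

[ðiʃʒu]

Terminals under Coronal in this geometry: [anterior], [distributed], [strident], [coronal].
The target acquires /ʃ/'s values for everything under Coronal — [−anterior], [+distributed], [+strident], [+coronal] — while keeping its own [voice], [constricted glottis], [spread glottis], ….
Among the inventory, only /ʒ/ has exactly this specification, giving the surface form [ðiʃʒu].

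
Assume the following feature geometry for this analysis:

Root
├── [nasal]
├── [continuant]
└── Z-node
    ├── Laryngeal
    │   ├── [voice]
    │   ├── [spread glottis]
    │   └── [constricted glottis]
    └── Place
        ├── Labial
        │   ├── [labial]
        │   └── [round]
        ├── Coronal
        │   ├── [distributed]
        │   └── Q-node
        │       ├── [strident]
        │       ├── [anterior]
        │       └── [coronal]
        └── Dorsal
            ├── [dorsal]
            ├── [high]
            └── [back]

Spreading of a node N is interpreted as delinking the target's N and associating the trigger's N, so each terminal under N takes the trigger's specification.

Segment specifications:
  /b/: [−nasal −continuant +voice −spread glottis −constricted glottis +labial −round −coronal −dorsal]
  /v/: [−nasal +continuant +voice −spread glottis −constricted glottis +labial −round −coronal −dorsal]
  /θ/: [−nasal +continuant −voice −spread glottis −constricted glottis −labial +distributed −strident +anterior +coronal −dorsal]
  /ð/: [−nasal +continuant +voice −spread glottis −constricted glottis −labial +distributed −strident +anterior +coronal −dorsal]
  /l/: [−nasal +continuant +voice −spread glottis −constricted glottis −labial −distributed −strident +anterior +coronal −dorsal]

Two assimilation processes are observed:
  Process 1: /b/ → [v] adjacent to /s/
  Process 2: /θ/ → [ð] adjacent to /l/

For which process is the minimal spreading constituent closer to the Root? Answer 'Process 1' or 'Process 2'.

Process 1

In Process 1, [continuant] changes, so the minimal spreading node is [continuant] at depth 1.
In Process 2, [voice] changes, so the minimal spreading node is [voice] at depth 3.
Depth 1 < depth 3; Process 1 involves the structurally higher constituent [continuant].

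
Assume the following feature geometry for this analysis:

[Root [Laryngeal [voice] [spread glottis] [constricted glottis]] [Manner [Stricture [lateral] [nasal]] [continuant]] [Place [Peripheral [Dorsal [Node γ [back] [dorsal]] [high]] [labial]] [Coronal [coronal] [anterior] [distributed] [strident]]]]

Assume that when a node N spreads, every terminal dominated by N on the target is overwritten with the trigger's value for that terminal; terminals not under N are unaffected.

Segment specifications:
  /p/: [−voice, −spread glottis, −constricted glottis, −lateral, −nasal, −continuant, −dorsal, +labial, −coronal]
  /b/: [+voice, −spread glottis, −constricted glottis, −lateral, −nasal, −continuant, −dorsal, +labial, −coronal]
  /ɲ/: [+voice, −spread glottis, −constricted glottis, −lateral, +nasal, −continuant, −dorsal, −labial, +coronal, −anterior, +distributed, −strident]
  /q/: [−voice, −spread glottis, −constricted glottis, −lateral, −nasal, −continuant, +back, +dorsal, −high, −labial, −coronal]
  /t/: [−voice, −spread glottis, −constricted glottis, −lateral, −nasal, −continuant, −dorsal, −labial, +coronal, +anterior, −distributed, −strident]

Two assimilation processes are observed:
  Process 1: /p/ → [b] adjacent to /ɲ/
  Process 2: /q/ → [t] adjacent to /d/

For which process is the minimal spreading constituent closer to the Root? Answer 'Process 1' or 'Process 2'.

Process 2

Process 1: the feature that changes is [voice]; the minimal node is [voice] (depth 2).
In Process 2, [coronal], [anterior], [distributed], [strident], [dorsal], [high], [back] change, so the minimal spreading node is Place at depth 1.
Place is closer to Root than [voice], so Process 2 spreads the higher node.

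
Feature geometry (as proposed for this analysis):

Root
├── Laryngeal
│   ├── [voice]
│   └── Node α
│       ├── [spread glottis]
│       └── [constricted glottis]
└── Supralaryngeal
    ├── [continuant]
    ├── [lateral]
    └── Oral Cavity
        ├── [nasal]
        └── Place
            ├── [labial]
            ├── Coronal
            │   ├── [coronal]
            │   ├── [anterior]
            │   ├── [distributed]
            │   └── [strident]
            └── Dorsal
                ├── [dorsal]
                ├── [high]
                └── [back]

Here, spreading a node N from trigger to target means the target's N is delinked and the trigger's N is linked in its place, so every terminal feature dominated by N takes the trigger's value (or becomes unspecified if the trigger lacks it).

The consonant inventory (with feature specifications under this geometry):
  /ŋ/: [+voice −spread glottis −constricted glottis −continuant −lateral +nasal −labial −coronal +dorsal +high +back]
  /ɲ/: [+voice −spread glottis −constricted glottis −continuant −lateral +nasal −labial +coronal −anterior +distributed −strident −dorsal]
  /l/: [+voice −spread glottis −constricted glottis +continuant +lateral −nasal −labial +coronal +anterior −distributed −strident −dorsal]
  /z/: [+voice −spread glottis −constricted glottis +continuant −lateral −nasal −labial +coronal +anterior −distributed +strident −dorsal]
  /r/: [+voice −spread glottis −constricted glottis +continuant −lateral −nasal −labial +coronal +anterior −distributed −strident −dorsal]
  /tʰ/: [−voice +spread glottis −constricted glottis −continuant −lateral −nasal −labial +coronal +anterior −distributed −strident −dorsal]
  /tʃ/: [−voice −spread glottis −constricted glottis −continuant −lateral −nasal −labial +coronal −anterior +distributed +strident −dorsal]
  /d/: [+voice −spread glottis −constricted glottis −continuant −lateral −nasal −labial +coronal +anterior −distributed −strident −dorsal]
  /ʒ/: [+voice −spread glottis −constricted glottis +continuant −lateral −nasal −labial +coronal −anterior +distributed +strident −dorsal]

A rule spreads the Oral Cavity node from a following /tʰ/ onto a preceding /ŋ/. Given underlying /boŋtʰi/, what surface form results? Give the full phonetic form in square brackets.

[bodtʰi]

The Oral Cavity node dominates the terminals [nasal], [labial], [coronal], [anterior], [distributed], [strident], [dorsal], [high], [back].
Spreading Oral Cavity from /tʰ/ onto /ŋ/ replaces those values with /tʰ/'s: [−nasal], [−labial], [+coronal], [+anterior], [−distributed], [−strident], [−dorsal]. Features outside Oral Cavity ([voice], [spread glottis], [constricted glottis], …) stay as in /ŋ/.
Among the inventory, only /d/ has exactly this specification, giving the surface form [bodtʰi].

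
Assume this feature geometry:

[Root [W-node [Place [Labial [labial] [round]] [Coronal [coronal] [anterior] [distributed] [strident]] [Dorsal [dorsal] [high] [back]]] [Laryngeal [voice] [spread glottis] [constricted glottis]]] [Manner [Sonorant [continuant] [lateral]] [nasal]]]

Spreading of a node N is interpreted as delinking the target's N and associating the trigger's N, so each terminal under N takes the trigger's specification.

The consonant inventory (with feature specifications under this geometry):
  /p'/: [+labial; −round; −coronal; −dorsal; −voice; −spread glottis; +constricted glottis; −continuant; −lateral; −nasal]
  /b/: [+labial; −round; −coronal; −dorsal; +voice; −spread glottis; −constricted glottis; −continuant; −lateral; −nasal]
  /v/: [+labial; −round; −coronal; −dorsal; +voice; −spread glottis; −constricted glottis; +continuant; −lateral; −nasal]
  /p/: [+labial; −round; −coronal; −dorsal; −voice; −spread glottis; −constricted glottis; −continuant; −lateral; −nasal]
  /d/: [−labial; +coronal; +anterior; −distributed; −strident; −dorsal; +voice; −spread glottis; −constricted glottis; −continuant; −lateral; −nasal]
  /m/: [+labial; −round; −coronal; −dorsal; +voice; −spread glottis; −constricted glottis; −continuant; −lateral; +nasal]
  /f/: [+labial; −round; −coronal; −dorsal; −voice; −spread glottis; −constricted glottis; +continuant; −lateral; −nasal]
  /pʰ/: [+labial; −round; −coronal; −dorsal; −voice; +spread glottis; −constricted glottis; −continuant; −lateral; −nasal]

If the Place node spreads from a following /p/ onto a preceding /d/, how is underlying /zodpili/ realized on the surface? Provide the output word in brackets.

[zobpili]

Place immediately or transitively dominates [labial], [round], [coronal], [anterior], [distributed], [strident], [dorsal], [high], [back].
The target acquires /p/'s values for everything under Place — [+labial], [−round], [−coronal], [−dorsal] — while keeping its own [voice], [spread glottis], [constricted glottis], ….
Among the inventory, only /b/ has exactly this specification, giving the surface form [zobpili].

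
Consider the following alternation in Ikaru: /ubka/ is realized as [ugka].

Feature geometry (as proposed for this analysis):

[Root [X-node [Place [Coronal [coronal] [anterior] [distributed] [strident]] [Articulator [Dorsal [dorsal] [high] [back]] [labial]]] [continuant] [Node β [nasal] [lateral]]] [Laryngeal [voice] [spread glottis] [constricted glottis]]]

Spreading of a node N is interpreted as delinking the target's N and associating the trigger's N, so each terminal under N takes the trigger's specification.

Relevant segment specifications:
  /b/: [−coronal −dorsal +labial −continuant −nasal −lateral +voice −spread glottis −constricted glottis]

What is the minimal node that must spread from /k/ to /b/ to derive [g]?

Articulator

Feature comparison: [labial], [dorsal], [high], [back] differ between /b/ and [g]; the remaining terminals match.
Tracing each changed feature up the tree, the paths first meet at Articulator; any lower node misses at least one of them.
Spreading Articulator from /k/ overwrites each of those terminals with /k/'s values, yielding exactly [g].
[voice] stays as in /b/ although /k/ differs there, so no node dominating it spread; among the remaining candidates Articulator is the lowest that derives the output.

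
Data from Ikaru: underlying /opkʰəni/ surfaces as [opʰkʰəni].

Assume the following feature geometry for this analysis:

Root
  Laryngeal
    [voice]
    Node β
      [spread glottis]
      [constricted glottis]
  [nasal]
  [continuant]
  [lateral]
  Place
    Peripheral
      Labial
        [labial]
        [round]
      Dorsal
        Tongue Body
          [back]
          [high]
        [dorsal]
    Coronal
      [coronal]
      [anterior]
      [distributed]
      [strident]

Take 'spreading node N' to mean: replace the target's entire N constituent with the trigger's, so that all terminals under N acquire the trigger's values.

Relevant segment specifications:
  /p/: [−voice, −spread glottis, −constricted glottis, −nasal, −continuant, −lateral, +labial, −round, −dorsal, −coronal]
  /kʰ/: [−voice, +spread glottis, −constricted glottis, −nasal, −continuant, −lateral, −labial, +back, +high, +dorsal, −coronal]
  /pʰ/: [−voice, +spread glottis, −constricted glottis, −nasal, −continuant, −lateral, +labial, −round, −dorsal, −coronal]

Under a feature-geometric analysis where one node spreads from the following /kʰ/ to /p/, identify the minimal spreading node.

[spread glottis]

Comparing /p/ with its surface form [pʰ], the only feature that changes is [spread glottis].
Since just one terminal is affected and it takes /kʰ/'s value, spreading the terminal [spread glottis] alone is sufficient and minimal.
Features on which the two segments disagree outside [spread glottis], such as [labial], [dorsal], are unchanged — nothing dominating them spread, and [spread glottis] is the minimal sufficient constituent.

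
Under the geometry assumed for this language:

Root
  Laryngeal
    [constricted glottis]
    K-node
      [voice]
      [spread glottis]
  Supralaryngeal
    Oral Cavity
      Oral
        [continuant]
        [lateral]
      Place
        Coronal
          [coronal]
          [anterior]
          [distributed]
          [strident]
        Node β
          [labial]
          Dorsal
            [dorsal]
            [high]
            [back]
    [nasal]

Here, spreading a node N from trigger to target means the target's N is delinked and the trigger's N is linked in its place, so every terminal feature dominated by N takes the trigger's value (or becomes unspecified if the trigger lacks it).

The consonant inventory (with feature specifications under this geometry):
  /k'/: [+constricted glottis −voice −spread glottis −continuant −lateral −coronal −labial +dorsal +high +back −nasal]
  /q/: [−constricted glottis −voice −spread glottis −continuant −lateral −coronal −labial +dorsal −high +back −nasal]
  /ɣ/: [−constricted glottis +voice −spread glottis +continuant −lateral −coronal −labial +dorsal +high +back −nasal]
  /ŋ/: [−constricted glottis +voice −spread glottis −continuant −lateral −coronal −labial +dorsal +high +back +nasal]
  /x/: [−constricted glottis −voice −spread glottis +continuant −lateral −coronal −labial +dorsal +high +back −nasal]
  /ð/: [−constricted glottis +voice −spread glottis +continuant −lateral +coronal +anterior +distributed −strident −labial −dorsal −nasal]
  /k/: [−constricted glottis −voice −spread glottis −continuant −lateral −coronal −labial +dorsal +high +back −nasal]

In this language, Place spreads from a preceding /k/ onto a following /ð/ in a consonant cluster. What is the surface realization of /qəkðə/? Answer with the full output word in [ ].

The Place node dominates the terminals [coronal], [anterior], [distributed], [strident], [labial], [dorsal], [high], [back].
The target acquires /k/'s values for everything under Place — [−coronal], [−labial], [+dorsal], [+high], [+back] — while keeping its own [constricted glottis], [voice], [spread glottis], ….
The resulting bundle matches /ɣ/ in the inventory; substituting it for /ð/ gives [qəkɣə].

[qəkɣə]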